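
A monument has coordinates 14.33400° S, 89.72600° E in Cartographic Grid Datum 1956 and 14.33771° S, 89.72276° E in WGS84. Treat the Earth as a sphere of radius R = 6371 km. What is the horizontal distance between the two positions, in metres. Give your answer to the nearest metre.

540 m

Δφ = -14.33771° − -14.33400° = -0.00371°; Δλ = 89.72276° − 89.72600° = -0.00324°.
1° along a meridian = πR/180 = 111195 m.
ΔN = Δφ × 111195 = -412.5 m; ΔE = Δλ × 111195 × cos(-14.33400°) = -0.00324 × 111195 × 0.968869 = -349.1 m.
Distance = √(ΔE² + ΔN²) = √((-349.1)² + (-412.5)²) = 540.4 m.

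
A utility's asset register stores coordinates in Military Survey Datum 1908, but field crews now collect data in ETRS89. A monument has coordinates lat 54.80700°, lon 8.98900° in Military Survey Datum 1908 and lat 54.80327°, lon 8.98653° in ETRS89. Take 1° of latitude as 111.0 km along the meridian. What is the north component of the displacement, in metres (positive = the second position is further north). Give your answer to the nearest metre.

Δφ = 54.80327° − 54.80700° = -0.00373°; Δλ = 8.98653° − 8.98900° = -0.00247°.
ΔN = Δφ × 111000 = -414.0 m; ΔE = Δλ × 111000 × cos(54.80700°) = -0.00247 × 111000 × 0.576332 = -158.0 m.

ΔN = -414 m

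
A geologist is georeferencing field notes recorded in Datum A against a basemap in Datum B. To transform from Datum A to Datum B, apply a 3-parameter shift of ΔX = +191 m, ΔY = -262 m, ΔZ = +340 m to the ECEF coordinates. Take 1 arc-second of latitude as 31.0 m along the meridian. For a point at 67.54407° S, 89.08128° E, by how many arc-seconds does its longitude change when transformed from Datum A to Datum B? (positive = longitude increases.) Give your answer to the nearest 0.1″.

sin φ = -0.924174, cos φ = 0.381973, sin λ = 0.999871, cos λ = 0.016034.
East component: ΔE = −sin λ·ΔX + cos λ·ΔY = −(0.999871)(191) + (0.016034)(-262) = -195.18 m.
1° of latitude spans 3600 × 31.00 = 111600 m; at latitude φ, 1° of longitude spans that × cos φ = 42628.2 m, so Δλ = -195.18 / 42628.2 × 3600 = -16.483″.

Δλ = -16.5″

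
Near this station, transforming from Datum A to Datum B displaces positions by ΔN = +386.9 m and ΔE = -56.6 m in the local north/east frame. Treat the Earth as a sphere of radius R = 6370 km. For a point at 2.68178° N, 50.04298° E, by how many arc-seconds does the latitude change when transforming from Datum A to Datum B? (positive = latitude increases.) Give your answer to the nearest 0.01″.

On a sphere of radius R, 1 rad of latitude = R, so Δφ = ΔN / R = 386.9 / 6370000 = 6.0738e-05 rad = 12.528″.

Δφ = 12.53″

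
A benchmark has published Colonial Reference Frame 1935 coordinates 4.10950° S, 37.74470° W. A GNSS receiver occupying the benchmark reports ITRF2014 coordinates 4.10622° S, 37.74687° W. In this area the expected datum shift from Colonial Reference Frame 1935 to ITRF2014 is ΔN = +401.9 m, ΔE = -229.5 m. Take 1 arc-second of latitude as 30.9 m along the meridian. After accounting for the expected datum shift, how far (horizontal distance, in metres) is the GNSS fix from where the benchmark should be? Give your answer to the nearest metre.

Observed coordinate differences: Δφ = +0.00328°, Δλ = -0.00217°.
Converting to metres (1° lat = 111240 m, cos φ = 0.997429): observed ΔN = 364.9 m, observed ΔE = -240.8 m.
Subtracting the expected shift leaves a residual of 364.9 − (401.9) = -37.0 m north and -240.8 − (-229.5) = -11.3 m east.
Residual distance = √((-37.0)² + (-11.3)²) = 38.7 m.

39 m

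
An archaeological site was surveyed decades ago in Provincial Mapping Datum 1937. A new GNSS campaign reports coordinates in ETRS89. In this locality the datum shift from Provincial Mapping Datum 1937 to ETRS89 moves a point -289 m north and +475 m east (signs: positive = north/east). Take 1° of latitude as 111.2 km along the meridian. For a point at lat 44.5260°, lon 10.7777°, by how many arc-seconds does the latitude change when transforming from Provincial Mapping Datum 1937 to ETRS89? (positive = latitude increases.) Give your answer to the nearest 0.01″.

1° of latitude = 111.2 km, so Δφ = -289.0 / 111200 = -0.0025989° = -9.356″.

Δφ = -9.36″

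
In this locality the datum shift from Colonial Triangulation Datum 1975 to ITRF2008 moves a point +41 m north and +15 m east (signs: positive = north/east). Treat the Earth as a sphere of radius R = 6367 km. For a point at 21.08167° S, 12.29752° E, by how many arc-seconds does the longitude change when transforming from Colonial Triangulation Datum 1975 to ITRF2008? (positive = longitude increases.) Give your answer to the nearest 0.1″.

At latitude -21.08167°, cos φ = 0.933069.
One radian of longitude at latitude φ spans R cos φ, so Δλ = ΔE / (R cos φ) = 15.0 / (6367000 × 0.933069) = 2.5249e-06 rad = 0.521″.

Δλ = 0.5″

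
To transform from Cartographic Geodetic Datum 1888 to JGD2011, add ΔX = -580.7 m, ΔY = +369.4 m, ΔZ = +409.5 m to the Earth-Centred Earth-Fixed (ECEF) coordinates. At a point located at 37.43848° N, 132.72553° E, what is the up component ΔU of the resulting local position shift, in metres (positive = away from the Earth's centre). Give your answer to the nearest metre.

The local up (radial) axis is (cos φ cos λ, cos φ sin λ, sin φ), giving ΔU = 312.837 + 215.466 + 248.939 = 777.24 m.

ΔU = 777 m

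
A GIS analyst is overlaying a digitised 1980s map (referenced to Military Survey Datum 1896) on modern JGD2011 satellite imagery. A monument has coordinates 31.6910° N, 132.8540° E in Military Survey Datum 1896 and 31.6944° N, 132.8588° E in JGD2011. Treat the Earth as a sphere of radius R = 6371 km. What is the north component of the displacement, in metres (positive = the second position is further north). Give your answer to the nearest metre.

Δφ = 31.6944° − 31.6910° = +0.0034°; Δλ = 132.8588° − 132.8540° = +0.0048°.
1° along a meridian = πR/180 = 111195 m.
ΔN = Δφ × 111195 = 378.1 m; ΔE = Δλ × 111195 × cos(31.6910°) = +0.0048 × 111195 × 0.850894 = 454.2 m.

ΔN = 378 m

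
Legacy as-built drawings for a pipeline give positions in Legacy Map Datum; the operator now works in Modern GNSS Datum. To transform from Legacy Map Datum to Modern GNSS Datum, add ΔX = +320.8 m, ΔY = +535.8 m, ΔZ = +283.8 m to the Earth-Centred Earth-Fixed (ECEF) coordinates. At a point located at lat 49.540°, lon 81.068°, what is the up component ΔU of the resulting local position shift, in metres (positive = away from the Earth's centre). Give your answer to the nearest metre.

ΔU = 592 m

At φ = 49.540°, λ = 81.068°: sin φ = 0.760859, cos φ = 0.648917, sin λ = 0.987873, cos λ = 0.155262.
ΔU = cos φ cos λ·ΔX + cos φ sin λ·ΔY + sin φ·ΔZ = (0.648917)(0.155262)(320.8) + (0.648917)(0.987873)(535.8) + (0.760859)(283.8) = 591.73 m.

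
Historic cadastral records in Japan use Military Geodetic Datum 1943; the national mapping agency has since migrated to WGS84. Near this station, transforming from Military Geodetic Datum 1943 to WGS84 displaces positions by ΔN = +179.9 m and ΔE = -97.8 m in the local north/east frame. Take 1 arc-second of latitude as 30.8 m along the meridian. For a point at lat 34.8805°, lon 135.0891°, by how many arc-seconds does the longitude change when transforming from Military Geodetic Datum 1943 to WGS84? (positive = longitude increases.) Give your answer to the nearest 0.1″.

At latitude 34.8805°, cos φ = 0.820347.
1″ of longitude at this latitude = 30.80 × cos φ = 25.2667 m, so Δλ = -97.8 / 25.2667 = -3.871″.

Δλ = -3.9″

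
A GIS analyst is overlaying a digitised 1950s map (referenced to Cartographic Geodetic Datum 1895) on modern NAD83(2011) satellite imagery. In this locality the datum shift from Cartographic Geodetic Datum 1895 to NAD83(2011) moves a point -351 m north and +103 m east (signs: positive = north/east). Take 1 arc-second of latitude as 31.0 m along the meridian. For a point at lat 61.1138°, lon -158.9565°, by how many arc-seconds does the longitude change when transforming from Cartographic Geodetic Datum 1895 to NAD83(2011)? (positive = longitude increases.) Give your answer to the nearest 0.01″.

At latitude 61.1138°, cos φ = 0.483072.
1″ of longitude at this latitude = 31.00 × cos φ = 14.9752 m, so Δλ = 103.0 / 14.9752 = 6.878″.

Δλ = 6.88″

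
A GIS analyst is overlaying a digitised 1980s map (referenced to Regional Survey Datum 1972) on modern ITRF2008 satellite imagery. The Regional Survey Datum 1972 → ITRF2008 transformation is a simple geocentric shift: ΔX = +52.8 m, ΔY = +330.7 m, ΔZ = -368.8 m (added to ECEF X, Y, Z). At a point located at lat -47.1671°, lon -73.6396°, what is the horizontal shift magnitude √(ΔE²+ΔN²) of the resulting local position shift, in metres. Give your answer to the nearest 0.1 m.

493.9 m

The local east axis at (φ, λ) is (−sin λ, cos λ, 0), so ΔE = −sin(-73.6396°)·52.8 + cos(-73.6396°)·330.7 = 143.81 m.
The local north axis is (−sin φ cos λ, −sin φ sin λ, cos φ), giving ΔN = 10.907 − 232.696 − 250.733 = -472.52 m.
Horizontal magnitude = √(ΔE² + ΔN²) = √(143.81² + (-472.52)²) = 493.92 m.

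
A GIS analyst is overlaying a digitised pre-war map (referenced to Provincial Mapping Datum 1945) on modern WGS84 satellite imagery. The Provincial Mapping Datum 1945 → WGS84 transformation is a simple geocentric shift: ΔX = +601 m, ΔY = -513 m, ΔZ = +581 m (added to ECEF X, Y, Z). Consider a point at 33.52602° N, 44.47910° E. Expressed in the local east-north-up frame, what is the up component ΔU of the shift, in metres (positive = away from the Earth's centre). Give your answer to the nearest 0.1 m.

At φ = 33.52602°, λ = 44.47910°: sin φ = 0.552316, cos φ = 0.833635, sin λ = 0.700649, cos λ = 0.713506.
ΔU = cos φ cos λ·ΔX + cos φ sin λ·ΔY + sin φ·ΔZ = (0.833635)(0.713506)(601) + (0.833635)(0.700649)(-513) + (0.552316)(581) = 378.74 m.

ΔU = 378.7 m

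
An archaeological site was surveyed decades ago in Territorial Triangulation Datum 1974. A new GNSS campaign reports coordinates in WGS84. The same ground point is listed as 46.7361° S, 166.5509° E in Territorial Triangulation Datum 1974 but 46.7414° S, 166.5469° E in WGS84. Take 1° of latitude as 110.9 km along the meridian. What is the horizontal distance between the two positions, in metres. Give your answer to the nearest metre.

Δφ = -46.7414° − -46.7361° = -0.0053°; Δλ = 166.5469° − 166.5509° = -0.0040°.
ΔN = Δφ × 110900 = -587.8 m; ΔE = Δλ × 110900 × cos(-46.7361°) = -0.0040 × 110900 × 0.685360 = -304.0 m.
Distance = √(ΔE² + ΔN²) = √((-304.0)² + (-587.8)²) = 661.7 m.

662 m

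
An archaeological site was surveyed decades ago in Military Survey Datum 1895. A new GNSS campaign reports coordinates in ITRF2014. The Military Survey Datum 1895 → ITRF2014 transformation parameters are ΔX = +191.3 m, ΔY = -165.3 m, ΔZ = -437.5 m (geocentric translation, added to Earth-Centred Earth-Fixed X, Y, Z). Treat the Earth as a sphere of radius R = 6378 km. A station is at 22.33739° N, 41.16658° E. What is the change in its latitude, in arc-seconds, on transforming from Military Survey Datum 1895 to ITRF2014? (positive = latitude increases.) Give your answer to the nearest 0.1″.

Δφ = -13.5″

sin φ = 0.380060, cos φ = 0.924962, sin λ = 0.658250, cos λ = 0.752799.
North component: ΔN = −sin φ cos λ·ΔX − sin φ sin λ·ΔY + cos φ·ΔZ = −(0.380060)(0.752799)(191.3) − (0.380060)(0.658250)(-165.3) + (0.924962)(-437.5) = -418.05 m.
1° of latitude spans πR/180 = 111317 m, so Δφ = -418.05 / 111317 × 3600 = -13.520″.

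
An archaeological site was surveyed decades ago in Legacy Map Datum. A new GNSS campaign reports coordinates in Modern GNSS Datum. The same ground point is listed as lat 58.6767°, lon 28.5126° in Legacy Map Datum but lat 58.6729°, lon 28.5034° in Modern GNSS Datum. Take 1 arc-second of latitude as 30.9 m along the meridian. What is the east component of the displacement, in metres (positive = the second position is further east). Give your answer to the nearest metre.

ΔE = -532 m

Δφ = 58.6729° − 58.6767° = -0.0038°; Δλ = 28.5034° − 28.5126° = -0.0092°.
1° of latitude = 3600 × 30.90 = 111240 m.
ΔN = Δφ × 111240 = -422.7 m; ΔE = Δλ × 111240 × cos(58.6767°) = -0.0092 × 111240 × 0.519867 = -532.0 m.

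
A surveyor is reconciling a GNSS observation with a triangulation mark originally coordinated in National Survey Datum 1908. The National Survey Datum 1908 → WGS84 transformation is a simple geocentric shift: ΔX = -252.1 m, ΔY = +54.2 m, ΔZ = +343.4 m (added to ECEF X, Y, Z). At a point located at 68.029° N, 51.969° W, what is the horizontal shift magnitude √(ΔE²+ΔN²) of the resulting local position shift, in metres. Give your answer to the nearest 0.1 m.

At φ = 68.029°, λ = -51.969°: sin φ = 0.927373, cos φ = 0.374137, sin λ = -0.787678, cos λ = 0.616088.
ΔE = −sin λ·ΔX + cos λ·ΔY = −(-0.787678)·(-252.1) + (0.616088)·(54.2) = -165.18 m.
ΔN = −sin φ cos λ·ΔX − sin φ sin λ·ΔY + cos φ·ΔZ = −(0.927373)(0.616088)(-252.1) − (0.927373)(-0.787678)(54.2) + (0.374137)(343.4) = 312.11 m.
Horizontal magnitude = √(ΔE² + ΔN²) = √((-165.18)² + 312.11²) = 353.12 m.

353.1 m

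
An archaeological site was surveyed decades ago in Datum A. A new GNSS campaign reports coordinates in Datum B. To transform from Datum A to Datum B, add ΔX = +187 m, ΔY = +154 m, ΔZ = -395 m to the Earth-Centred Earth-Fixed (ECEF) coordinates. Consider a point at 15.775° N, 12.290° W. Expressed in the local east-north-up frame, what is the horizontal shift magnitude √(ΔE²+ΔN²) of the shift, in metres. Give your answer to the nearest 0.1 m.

The local east axis at (φ, λ) is (−sin λ, cos λ, 0), so ΔE = −sin(-12.290°)·187 + cos(-12.290°)·154 = 190.28 m.
The local north axis is (−sin φ cos λ, −sin φ sin λ, cos φ), giving ΔN = -49.673 + 8.912 − 380.123 = -420.88 m.
Horizontal magnitude = √(ΔE² + ΔN²) = √(190.28² + (-420.88)²) = 461.90 m.

461.9 m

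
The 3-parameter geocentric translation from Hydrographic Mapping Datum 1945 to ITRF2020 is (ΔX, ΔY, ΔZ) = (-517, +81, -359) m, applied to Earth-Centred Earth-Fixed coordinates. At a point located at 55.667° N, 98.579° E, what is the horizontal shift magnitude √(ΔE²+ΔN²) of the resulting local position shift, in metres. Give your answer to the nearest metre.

The local east axis at (φ, λ) is (−sin λ, cos λ, 0), so ΔE = −sin(98.579°)·(-517) + cos(98.579°)·81 = 499.13 m.
The local north axis is (−sin φ cos λ, −sin φ sin λ, cos φ), giving ΔN = -63.686 − 66.139 − 202.477 = -332.30 m.
Horizontal magnitude = √(ΔE² + ΔN²) = √(499.13² + (-332.30)²) = 599.63 m.

600 m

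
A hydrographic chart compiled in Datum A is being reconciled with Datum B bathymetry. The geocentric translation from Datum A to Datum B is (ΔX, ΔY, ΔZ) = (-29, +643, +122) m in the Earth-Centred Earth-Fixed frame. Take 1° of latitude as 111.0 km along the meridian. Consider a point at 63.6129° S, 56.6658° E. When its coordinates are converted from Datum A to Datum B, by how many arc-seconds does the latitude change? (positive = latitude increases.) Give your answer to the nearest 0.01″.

Δφ = 16.90″

sin φ = -0.895812, cos φ = 0.444434, sin λ = 0.835479, cos λ = 0.549522.
North component: ΔN = −sin φ cos λ·ΔX − sin φ sin λ·ΔY + cos φ·ΔZ = −(-0.895812)(0.549522)(-29) − (-0.895812)(0.835479)(643) + (0.444434)(122) = 521.19 m.
1° of latitude spans 111000 m, so Δφ = 521.19 / 111000 × 3600 = 16.903″.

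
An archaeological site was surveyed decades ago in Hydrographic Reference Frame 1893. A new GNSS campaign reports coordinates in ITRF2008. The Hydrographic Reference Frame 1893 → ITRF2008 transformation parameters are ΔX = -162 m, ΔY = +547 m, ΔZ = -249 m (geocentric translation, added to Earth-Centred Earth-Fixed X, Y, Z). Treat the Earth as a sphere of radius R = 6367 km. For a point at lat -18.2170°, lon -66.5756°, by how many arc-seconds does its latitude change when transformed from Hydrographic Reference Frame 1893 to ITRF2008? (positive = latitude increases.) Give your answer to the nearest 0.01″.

Δφ = -13.40″

sin φ = -0.312617, cos φ = 0.949879, sin λ = -0.917585, cos λ = 0.397539.
North component: ΔN = −sin φ cos λ·ΔX − sin φ sin λ·ΔY + cos φ·ΔZ = −(-0.312617)(0.397539)(-162) − (-0.312617)(-0.917585)(547) + (0.949879)(-249) = -413.56 m.
1° of latitude spans πR/180 = 111125 m, so Δφ = -413.56 / 111125 × 3600 = -13.398″.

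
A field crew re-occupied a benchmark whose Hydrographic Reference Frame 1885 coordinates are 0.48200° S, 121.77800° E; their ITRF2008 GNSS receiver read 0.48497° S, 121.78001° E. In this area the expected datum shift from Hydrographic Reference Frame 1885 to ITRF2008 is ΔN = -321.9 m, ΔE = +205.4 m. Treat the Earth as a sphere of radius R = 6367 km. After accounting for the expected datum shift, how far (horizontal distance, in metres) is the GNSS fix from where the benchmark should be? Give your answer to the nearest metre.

Observed coordinate differences: Δφ = -0.00297°, Δλ = +0.00201°.
Converting to metres (1° lat = 111125 m, cos φ = 0.999965): observed ΔN = -330.0 m, observed ΔE = 223.4 m.
Subtracting the expected shift leaves a residual of -330.0 − (-321.9) = -8.1 m north and 223.4 − (205.4) = 18.0 m east.
Residual distance = √((-8.1)² + 18.0²) = 19.7 m.

20 m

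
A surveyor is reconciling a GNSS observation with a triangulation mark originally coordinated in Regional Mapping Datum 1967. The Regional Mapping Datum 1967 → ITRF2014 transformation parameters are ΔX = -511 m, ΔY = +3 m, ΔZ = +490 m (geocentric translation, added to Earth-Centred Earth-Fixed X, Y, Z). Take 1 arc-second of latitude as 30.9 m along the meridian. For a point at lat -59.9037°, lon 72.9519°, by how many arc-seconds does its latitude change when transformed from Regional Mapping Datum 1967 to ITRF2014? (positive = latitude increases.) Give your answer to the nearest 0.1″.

Δφ = 3.8″

sin φ = -0.865184, cos φ = 0.501455, sin λ = 0.956059, cos λ = 0.293174.
North component: ΔN = −sin φ cos λ·ΔX − sin φ sin λ·ΔY + cos φ·ΔZ = −(-0.865184)(0.293174)(-511) − (-0.865184)(0.956059)(3) + (0.501455)(490) = 118.58 m.
1° of latitude spans 3600 × 30.90 = 111240 m, so Δφ = 118.58 / 111240 × 3600 = 3.838″.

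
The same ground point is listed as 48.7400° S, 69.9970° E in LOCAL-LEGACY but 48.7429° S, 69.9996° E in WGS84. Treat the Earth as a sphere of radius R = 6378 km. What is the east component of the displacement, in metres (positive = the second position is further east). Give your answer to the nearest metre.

Δφ = -48.7429° − -48.7400° = -0.0029°; Δλ = 69.9996° − 69.9970° = +0.0026°.
1° along a meridian = πR/180 = 111317 m.
ΔN = Δφ × 111317 = -322.8 m; ΔE = Δλ × 111317 × cos(-48.7400°) = +0.0026 × 111317 × 0.659477 = 190.9 m.

ΔE = 191 m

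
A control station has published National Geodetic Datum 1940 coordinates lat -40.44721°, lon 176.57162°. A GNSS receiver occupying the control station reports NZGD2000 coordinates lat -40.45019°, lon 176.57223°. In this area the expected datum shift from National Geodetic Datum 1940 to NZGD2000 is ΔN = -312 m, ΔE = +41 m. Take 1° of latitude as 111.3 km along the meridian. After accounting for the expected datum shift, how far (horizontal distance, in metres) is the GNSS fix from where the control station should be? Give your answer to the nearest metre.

Observed coordinate differences: Δφ = -0.00298°, Δλ = +0.00061°.
Converting to metres (1° lat = 111300 m, cos φ = 0.761004): observed ΔN = -331.7 m, observed ΔE = 51.7 m.
Subtracting the expected shift leaves a residual of -331.7 − (-312) = -19.7 m north and 51.7 − (41) = 10.7 m east.
Residual distance = √((-19.7)² + 10.7²) = 22.4 m.

22 m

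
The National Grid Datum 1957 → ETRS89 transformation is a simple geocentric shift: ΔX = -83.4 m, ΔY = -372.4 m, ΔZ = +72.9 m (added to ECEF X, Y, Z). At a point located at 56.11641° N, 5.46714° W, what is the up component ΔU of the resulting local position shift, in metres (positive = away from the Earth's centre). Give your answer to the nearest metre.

The local up (radial) axis is (cos φ cos λ, cos φ sin λ, sin φ), giving ΔU = -46.285 + 19.781 + 60.520 = 34.02 m.

ΔU = 34 m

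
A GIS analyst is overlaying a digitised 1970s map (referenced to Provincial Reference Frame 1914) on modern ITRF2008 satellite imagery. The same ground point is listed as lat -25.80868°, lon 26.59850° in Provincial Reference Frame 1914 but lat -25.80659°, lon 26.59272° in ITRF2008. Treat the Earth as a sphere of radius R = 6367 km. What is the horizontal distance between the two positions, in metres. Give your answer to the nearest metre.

623 m

Δφ = -25.80659° − -25.80868° = +0.00209°; Δλ = 26.59272° − 26.59850° = -0.00578°.
1° along a meridian = πR/180 = 111125 m.
ΔN = Δφ × 111125 = 232.3 m; ΔE = Δλ × 111125 × cos(-25.80868°) = -0.00578 × 111125 × 0.900253 = -578.2 m.
Distance = √(ΔE² + ΔN²) = √((-578.2)² + 232.3²) = 623.1 m.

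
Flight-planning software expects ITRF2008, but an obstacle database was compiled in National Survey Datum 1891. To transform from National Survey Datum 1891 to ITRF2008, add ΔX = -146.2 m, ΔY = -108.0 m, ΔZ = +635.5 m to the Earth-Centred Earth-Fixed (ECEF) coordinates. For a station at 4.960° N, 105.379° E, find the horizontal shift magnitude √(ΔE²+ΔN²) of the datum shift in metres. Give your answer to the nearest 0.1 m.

At φ = 4.960°, λ = 105.379°: sin φ = 0.086460, cos φ = 0.996255, sin λ = 0.964193, cos λ = -0.265203.
ΔE = −sin λ·ΔX + cos λ·ΔY = −(0.964193)·(-146.2) + (-0.265203)·(-108.0) = 169.61 m.
ΔN = −sin φ cos λ·ΔX − sin φ sin λ·ΔY + cos φ·ΔZ = −(0.086460)(-0.265203)(-146.2) − (0.086460)(0.964193)(-108.0) + (0.996255)(635.5) = 638.77 m.
Horizontal magnitude = √(ΔE² + ΔN²) = √(169.61² + 638.77²) = 660.90 m.

660.9 m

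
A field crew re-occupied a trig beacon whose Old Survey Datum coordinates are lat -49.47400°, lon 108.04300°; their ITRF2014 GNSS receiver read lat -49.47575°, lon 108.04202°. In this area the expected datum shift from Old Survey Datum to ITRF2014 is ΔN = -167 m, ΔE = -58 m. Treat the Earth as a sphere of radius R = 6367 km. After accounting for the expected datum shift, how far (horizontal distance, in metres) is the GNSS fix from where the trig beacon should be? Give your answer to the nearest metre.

Observed coordinate differences: Δφ = -0.00175°, Δλ = -0.00098°.
Converting to metres (1° lat = 111125 m, cos φ = 0.649793): observed ΔN = -194.5 m, observed ΔE = -70.8 m.
Subtracting the expected shift leaves a residual of -194.5 − (-167) = -27.5 m north and -70.8 − (-58) = -12.8 m east.
Residual distance = √((-27.5)² + (-12.8)²) = 30.3 m.

30 m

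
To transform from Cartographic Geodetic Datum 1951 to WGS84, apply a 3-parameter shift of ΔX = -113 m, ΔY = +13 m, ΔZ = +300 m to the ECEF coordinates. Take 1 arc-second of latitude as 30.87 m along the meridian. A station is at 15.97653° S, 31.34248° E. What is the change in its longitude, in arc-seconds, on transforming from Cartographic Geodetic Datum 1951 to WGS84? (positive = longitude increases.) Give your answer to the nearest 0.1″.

Δλ = 2.4″

sin φ = -0.275244, cos φ = 0.961375, sin λ = 0.520152, cos λ = 0.854073.
East component: ΔE = −sin λ·ΔX + cos λ·ΔY = −(0.520152)(-113) + (0.854073)(13) = 69.88 m.
1° of latitude spans 3600 × 30.87 = 111132 m; at latitude φ, 1° of longitude spans that × cos φ = 106839.5 m, so Δλ = 69.88 / 106839.5 × 3600 = 2.355″.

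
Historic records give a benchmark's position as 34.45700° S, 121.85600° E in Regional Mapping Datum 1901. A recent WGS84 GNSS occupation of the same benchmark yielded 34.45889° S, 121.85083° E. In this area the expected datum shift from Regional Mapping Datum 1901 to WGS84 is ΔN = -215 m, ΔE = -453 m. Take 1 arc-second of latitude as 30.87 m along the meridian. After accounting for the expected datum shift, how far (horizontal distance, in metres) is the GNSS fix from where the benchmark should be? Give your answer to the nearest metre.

Observed coordinate differences: Δφ = -0.00189°, Δλ = -0.00517°.
Converting to metres (1° lat = 111132 m, cos φ = 0.824551): observed ΔN = -210.0 m, observed ΔE = -473.7 m.
Subtracting the expected shift leaves a residual of -210.0 − (-215) = 5.0 m north and -473.7 − (-453) = -20.7 m east.
Residual distance = √(5.0² + (-20.7)²) = 21.3 m.

21 m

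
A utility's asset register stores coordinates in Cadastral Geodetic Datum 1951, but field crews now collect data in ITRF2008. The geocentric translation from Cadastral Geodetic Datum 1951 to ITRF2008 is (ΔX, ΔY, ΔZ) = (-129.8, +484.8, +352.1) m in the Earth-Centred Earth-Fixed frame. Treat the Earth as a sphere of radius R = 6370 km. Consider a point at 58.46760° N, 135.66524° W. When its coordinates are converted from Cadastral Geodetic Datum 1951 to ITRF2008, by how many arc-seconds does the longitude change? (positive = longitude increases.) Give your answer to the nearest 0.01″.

sin φ = 0.852345, cos φ = 0.522981, sin λ = -0.698849, cos λ = -0.715269.
East component: ΔE = −sin λ·ΔX + cos λ·ΔY = −(-0.698849)(-129.8) + (-0.715269)(484.8) = -437.47 m.
1° of latitude spans πR/180 = 111177 m; at latitude φ, 1° of longitude spans that × cos φ = 58143.7 m, so Δλ = -437.47 / 58143.7 × 3600 = -27.086″.

Δλ = -27.09″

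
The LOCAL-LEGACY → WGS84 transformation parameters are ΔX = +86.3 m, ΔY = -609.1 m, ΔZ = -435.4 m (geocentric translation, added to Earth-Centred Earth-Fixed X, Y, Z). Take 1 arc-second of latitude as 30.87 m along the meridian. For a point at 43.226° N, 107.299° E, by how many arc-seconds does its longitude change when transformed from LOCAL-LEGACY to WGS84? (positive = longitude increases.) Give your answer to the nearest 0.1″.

Δλ = 4.4″

sin φ = 0.684878, cos φ = 0.728658, sin λ = 0.954766, cos λ = -0.297358.
East component: ΔE = −sin λ·ΔX + cos λ·ΔY = −(0.954766)(86.3) + (-0.297358)(-609.1) = 98.72 m.
1° of latitude spans 3600 × 30.87 = 111132 m; at latitude φ, 1° of longitude spans that × cos φ = 80977.2 m, so Δλ = 98.72 / 80977.2 × 3600 = 4.389″.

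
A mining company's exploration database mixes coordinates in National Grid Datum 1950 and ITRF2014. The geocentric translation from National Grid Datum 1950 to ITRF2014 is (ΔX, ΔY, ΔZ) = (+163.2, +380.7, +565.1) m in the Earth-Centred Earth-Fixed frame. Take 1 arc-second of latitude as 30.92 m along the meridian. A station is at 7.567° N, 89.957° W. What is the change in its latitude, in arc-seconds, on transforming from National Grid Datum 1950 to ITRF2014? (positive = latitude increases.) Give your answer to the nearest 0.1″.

Δφ = 19.7″

sin φ = 0.131685, cos φ = 0.991292, sin λ = -1.000000, cos λ = 0.000750.
North component: ΔN = −sin φ cos λ·ΔX − sin φ sin λ·ΔY + cos φ·ΔZ = −(0.131685)(0.000750)(163.2) − (0.131685)(-1.000000)(380.7) + (0.991292)(565.1) = 610.30 m.
1° of latitude spans 3600 × 30.92 = 111312 m, so Δφ = 610.30 / 111312 × 3600 = 19.738″.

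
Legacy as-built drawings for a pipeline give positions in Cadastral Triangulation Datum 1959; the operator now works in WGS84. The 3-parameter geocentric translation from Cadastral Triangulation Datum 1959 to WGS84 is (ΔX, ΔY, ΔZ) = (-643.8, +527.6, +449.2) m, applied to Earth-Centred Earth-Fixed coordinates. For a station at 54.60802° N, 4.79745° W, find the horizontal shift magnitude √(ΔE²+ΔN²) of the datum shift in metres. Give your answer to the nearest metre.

At φ = 54.60802°, λ = -4.79745°: sin φ = 0.815209, cos φ = 0.579167, sin λ = -0.083633, cos λ = 0.996497.
ΔE = −sin λ·ΔX + cos λ·ΔY = −(-0.083633)·(-643.8) + (0.996497)·(527.6) = 471.91 m.
ΔN = −sin φ cos λ·ΔX − sin φ sin λ·ΔY + cos φ·ΔZ = −(0.815209)(0.996497)(-643.8) − (0.815209)(-0.083633)(527.6) + (0.579167)(449.2) = 819.13 m.
Horizontal magnitude = √(ΔE² + ΔN²) = √(471.91² + 819.13²) = 945.34 m.

945 m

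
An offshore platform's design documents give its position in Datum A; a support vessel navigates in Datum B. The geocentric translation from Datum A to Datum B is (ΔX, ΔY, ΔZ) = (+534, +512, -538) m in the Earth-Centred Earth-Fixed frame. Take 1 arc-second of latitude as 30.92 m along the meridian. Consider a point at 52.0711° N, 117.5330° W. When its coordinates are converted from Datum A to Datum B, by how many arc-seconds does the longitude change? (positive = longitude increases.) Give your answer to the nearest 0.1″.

Δλ = 12.5″

sin φ = 0.788774, cos φ = 0.614683, sin λ = -0.886745, cos λ = -0.462259.
East component: ΔE = −sin λ·ΔX + cos λ·ΔY = −(-0.886745)(534) + (-0.462259)(512) = 236.84 m.
1° of latitude spans 3600 × 30.92 = 111312 m; at latitude φ, 1° of longitude spans that × cos φ = 68421.6 m, so Δλ = 236.84 / 68421.6 × 3600 = 12.462″.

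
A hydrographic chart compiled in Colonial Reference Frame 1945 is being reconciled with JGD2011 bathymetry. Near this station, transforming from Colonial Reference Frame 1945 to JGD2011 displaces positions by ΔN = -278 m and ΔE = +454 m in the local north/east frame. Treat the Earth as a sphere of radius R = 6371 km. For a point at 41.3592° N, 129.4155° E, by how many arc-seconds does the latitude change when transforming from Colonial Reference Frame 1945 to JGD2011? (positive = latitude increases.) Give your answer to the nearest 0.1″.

Δφ = -9.0″

On a sphere of radius R, 1 rad of latitude = R, so Δφ = ΔN / R = -278.0 / 6371000 = -4.3635e-05 rad = -9.000″.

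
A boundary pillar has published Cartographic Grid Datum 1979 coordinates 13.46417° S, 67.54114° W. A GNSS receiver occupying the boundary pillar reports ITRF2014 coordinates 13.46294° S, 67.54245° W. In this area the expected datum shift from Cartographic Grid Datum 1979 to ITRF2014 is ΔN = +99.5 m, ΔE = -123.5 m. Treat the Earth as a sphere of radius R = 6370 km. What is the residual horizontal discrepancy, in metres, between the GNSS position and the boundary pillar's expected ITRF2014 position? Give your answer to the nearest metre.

41 m

Observed coordinate differences: Δφ = +0.00123°, Δλ = -0.00131°.
Converting to metres (1° lat = 111177 m, cos φ = 0.972516): observed ΔN = 136.7 m, observed ΔE = -141.6 m.
Subtracting the expected shift leaves a residual of 136.7 − (99.5) = 37.2 m north and -141.6 − (-123.5) = -18.1 m east.
Residual distance = √(37.2² + (-18.1)²) = 41.4 m.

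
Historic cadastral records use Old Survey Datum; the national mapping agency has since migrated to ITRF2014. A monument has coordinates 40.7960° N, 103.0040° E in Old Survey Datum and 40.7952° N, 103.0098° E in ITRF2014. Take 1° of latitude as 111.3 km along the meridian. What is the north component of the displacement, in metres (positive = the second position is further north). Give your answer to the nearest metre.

Δφ = 40.7952° − 40.7960° = -0.0008°; Δλ = 103.0098° − 103.0040° = +0.0058°.
ΔN = Δφ × 111300 = -89.0 m; ΔE = Δλ × 111300 × cos(40.7960°) = +0.0058 × 111300 × 0.757041 = 488.7 m.

ΔN = -89 m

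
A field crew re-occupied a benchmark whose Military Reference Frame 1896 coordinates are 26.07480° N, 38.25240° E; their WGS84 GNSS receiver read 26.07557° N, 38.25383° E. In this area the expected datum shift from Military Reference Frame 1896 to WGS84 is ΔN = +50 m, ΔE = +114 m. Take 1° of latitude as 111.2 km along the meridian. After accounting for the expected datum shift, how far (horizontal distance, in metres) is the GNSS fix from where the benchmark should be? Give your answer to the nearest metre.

Observed coordinate differences: Δφ = +0.00077°, Δλ = +0.00143°.
Converting to metres (1° lat = 111200 m, cos φ = 0.898221): observed ΔN = 85.6 m, observed ΔE = 142.8 m.
Subtracting the expected shift leaves a residual of 85.6 − (50) = 35.6 m north and 142.8 − (114) = 28.8 m east.
Residual distance = √(35.6² + 28.8²) = 45.8 m.

46 m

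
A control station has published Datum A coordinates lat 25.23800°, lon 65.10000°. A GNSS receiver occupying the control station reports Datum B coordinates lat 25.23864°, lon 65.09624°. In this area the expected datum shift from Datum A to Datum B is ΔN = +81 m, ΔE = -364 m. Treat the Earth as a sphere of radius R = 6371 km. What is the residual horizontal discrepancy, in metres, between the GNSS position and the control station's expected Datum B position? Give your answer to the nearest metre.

Observed coordinate differences: Δφ = +0.00064°, Δλ = -0.00376°.
Converting to metres (1° lat = 111195 m, cos φ = 0.904544): observed ΔN = 71.2 m, observed ΔE = -378.2 m.
Subtracting the expected shift leaves a residual of 71.2 − (81) = -9.8 m north and -378.2 − (-364) = -14.2 m east.
Residual distance = √((-9.8)² + (-14.2)²) = 17.3 m.

17 m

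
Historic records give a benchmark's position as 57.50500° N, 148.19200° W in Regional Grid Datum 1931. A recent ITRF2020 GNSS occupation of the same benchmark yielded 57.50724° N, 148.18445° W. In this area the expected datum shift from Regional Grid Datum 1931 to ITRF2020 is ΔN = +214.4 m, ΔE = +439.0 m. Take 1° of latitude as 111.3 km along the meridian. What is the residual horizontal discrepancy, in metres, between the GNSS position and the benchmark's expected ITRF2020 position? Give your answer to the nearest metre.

37 m

Observed coordinate differences: Δφ = +0.00224°, Δλ = +0.00755°.
Converting to metres (1° lat = 111300 m, cos φ = 0.537226): observed ΔN = 249.3 m, observed ΔE = 451.4 m.
Subtracting the expected shift leaves a residual of 249.3 − (214.4) = 34.9 m north and 451.4 − (439.0) = 12.4 m east.
Residual distance = √(34.9² + 12.4²) = 37.1 m.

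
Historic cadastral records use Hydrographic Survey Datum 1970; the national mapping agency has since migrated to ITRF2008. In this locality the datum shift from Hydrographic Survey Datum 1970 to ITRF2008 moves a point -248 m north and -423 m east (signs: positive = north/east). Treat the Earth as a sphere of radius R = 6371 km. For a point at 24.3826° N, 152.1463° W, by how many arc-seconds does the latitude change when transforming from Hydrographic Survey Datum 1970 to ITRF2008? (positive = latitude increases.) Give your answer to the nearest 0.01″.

Δφ = -8.03″

On a sphere of radius R, 1 rad of latitude = R, so Δφ = ΔN / R = -248.0 / 6371000 = -3.8926e-05 rad = -8.029″.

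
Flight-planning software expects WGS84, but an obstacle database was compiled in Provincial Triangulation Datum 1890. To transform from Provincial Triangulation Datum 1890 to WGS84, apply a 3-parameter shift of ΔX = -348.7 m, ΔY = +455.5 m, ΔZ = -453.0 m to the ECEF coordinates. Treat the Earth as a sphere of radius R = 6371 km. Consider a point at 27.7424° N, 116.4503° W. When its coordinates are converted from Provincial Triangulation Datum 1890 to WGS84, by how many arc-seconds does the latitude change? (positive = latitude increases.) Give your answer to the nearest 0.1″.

Δφ = -9.2″

sin φ = 0.465497, cos φ = 0.885049, sin λ = -0.895321, cos λ = -0.445421.
North component: ΔN = −sin φ cos λ·ΔX − sin φ sin λ·ΔY + cos φ·ΔZ = −(0.465497)(-0.445421)(-348.7) − (0.465497)(-0.895321)(455.5) + (0.885049)(-453.0) = -283.39 m.
1° of latitude spans πR/180 = 111195 m, so Δφ = -283.39 / 111195 × 3600 = -9.175″.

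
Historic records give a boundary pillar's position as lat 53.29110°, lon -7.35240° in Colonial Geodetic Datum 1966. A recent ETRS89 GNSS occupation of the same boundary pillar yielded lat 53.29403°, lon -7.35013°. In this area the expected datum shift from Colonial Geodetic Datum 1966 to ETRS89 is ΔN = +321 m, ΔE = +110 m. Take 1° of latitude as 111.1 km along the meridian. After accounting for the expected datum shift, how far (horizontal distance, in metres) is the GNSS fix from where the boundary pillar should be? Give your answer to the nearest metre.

41 m

Observed coordinate differences: Δφ = +0.00293°, Δλ = +0.00227°.
Converting to metres (1° lat = 111100 m, cos φ = 0.597750): observed ΔN = 325.5 m, observed ΔE = 150.8 m.
Subtracting the expected shift leaves a residual of 325.5 − (321) = 4.5 m north and 150.8 − (110) = 40.8 m east.
Residual distance = √(4.5² + 40.8²) = 41.0 m.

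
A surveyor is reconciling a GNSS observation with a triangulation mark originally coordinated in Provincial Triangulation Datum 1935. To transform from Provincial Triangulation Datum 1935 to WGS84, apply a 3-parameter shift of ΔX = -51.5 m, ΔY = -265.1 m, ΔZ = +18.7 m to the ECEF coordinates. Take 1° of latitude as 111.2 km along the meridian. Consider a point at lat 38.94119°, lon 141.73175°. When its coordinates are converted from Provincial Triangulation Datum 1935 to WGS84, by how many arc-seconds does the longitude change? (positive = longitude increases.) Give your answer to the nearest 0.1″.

sin φ = 0.628522, cos φ = 0.777792, sin λ = 0.619344, cos λ = -0.785120.
East component: ΔE = −sin λ·ΔX + cos λ·ΔY = −(0.619344)(-51.5) + (-0.785120)(-265.1) = 240.03 m.
1° of latitude spans 111200 m; at latitude φ, 1° of longitude spans that × cos φ = 86490.4 m, so Δλ = 240.03 / 86490.4 × 3600 = 9.991″.

Δλ = 10.0″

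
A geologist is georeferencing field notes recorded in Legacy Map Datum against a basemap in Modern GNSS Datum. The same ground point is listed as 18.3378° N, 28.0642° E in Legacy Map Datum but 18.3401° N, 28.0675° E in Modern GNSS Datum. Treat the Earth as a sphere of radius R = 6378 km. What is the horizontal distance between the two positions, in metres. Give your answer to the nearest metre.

433 m

Δφ = 18.3401° − 18.3378° = +0.0023°; Δλ = 28.0675° − 28.0642° = +0.0033°.
1° along a meridian = πR/180 = 111317 m.
ΔN = Δφ × 111317 = 256.0 m; ΔE = Δλ × 111317 × cos(18.3378°) = +0.0033 × 111317 × 0.949218 = 348.7 m.
Distance = √(ΔE² + ΔN²) = √(348.7² + 256.0²) = 432.6 m.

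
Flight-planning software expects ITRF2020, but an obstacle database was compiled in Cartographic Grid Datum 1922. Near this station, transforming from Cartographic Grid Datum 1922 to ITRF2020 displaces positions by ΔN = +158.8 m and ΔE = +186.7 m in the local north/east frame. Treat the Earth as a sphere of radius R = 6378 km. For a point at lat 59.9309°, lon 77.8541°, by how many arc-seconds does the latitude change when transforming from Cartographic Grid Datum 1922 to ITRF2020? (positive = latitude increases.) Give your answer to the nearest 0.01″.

On a sphere of radius R, 1 rad of latitude = R, so Δφ = ΔN / R = 158.8 / 6378000 = 2.4898e-05 rad = 5.136″.

Δφ = 5.14″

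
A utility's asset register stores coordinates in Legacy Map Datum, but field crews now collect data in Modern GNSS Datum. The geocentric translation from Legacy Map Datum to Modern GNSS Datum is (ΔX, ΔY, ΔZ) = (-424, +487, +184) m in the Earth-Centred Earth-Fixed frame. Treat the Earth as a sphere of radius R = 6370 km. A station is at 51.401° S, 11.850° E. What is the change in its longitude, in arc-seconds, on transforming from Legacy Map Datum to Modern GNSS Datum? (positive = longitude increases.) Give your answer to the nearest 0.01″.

sin φ = -0.781531, cos φ = 0.623866, sin λ = 0.205350, cos λ = 0.978689.
East component: ΔE = −sin λ·ΔX + cos λ·ΔY = −(0.205350)(-424) + (0.978689)(487) = 563.69 m.
1° of latitude spans πR/180 = 111177 m; at latitude φ, 1° of longitude spans that × cos φ = 69359.8 m, so Δλ = 563.69 / 69359.8 × 3600 = 29.257″.

Δλ = 29.26″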